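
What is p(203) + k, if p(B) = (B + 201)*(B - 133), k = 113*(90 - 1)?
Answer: 38337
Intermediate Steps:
k = 10057 (k = 113*89 = 10057)
p(B) = (-133 + B)*(201 + B) (p(B) = (201 + B)*(-133 + B) = (-133 + B)*(201 + B))
p(203) + k = (-26733 + 203**2 + 68*203) + 10057 = (-26733 + 41209 + 13804) + 10057 = 28280 + 10057 = 38337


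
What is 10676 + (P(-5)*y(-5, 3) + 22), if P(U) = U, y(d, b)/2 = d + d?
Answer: 10798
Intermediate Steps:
y(d, b) = 4*d (y(d, b) = 2*(d + d) = 2*(2*d) = 4*d)
10676 + (P(-5)*y(-5, 3) + 22) = 10676 + (-20*(-5) + 22) = 10676 + (-5*(-20) + 22) = 10676 + (100 + 22) = 10676 + 122 = 10798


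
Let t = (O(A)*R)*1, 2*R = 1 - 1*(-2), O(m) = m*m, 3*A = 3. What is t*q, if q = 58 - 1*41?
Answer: 51/2 ≈ 25.500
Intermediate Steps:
A = 1 (A = (1/3)*3 = 1)
O(m) = m**2
R = 3/2 (R = (1 - 1*(-2))/2 = (1 + 2)/2 = (1/2)*3 = 3/2 ≈ 1.5000)
t = 3/2 (t = (1**2*(3/2))*1 = (1*(3/2))*1 = (3/2)*1 = 3/2 ≈ 1.5000)
q = 17 (q = 58 - 41 = 17)
t*q = (3/2)*17 = 51/2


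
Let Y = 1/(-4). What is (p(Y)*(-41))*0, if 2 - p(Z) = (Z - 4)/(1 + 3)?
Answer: 0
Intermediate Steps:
Y = -¼ ≈ -0.25000
p(Z) = 3 - Z/4 (p(Z) = 2 - (Z - 4)/(1 + 3) = 2 - (-4 + Z)/4 = 2 - (-1 + Z/4) = 2 + (1 - Z/4) = 3 - Z/4)
(p(Y)*(-41))*0 = ((3 - ¼*(-¼))*(-41))*0 = ((3 + 1/16)*(-41))*0 = ((49/16)*(-41))*0 = -2009/16*0 = 0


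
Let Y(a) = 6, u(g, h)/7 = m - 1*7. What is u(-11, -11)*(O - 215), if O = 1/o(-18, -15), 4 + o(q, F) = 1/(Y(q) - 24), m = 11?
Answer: -439964/73 ≈ -6026.9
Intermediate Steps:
u(g, h) = 28 (u(g, h) = 7*(11 - 1*7) = 7*(11 - 7) = 7*4 = 28)
o(q, F) = -73/18 (o(q, F) = -4 + 1/(6 - 24) = -4 + 1/(-18) = -4 - 1/18 = -73/18)
O = -18/73 (O = 1/(-73/18) = -18/73 ≈ -0.24658)
u(-11, -11)*(O - 215) = 28*(-18/73 - 215) = 28*(-15713/73) = -439964/73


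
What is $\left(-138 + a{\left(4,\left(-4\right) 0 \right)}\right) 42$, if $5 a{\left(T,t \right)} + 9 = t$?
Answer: $- \frac{29358}{5} \approx -5871.6$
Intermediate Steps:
$a{\left(T,t \right)} = - \frac{9}{5} + \frac{t}{5}$
$\left(-138 + a{\left(4,\left(-4\right) 0 \right)}\right) 42 = \left(-138 - \left(\frac{9}{5} - \frac{\left(-4\right) 0}{5}\right)\right) 42 = \left(-138 + \left(- \frac{9}{5} + \frac{1}{5} \cdot 0\right)\right) 42 = \left(-138 + \left(- \frac{9}{5} + 0\right)\right) 42 = \left(-138 - \frac{9}{5}\right) 42 = \left(- \frac{699}{5}\right) 42 = - \frac{29358}{5}$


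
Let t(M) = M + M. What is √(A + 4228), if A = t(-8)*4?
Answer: 2*√1041 ≈ 64.529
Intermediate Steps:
t(M) = 2*M
A = -64 (A = (2*(-8))*4 = -16*4 = -64)
√(A + 4228) = √(-64 + 4228) = √4164 = 2*√1041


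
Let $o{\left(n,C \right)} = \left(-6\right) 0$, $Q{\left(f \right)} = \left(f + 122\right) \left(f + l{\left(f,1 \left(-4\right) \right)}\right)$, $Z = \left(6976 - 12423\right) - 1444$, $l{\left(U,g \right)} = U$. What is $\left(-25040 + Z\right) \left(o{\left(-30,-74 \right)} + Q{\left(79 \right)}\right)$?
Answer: $-1014064698$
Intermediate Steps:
$Z = -6891$ ($Z = -5447 - 1444 = -6891$)
$Q{\left(f \right)} = 2 f \left(122 + f\right)$ ($Q{\left(f \right)} = \left(f + 122\right) \left(f + f\right) = \left(122 + f\right) 2 f = 2 f \left(122 + f\right)$)
$o{\left(n,C \right)} = 0$
$\left(-25040 + Z\right) \left(o{\left(-30,-74 \right)} + Q{\left(79 \right)}\right) = \left(-25040 - 6891\right) \left(0 + 2 \cdot 79 \left(122 + 79\right)\right) = - 31931 \left(0 + 2 \cdot 79 \cdot 201\right) = - 31931 \left(0 + 31758\right) = \left(-31931\right) 31758 = -1014064698$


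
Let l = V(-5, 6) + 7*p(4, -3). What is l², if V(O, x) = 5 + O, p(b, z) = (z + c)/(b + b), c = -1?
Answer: 49/4 ≈ 12.250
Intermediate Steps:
p(b, z) = (-1 + z)/(2*b) (p(b, z) = (z - 1)/(b + b) = (-1 + z)/((2*b)) = (-1 + z)*(1/(2*b)) = (-1 + z)/(2*b))
l = -7/2 (l = (5 - 5) + 7*((½)*(-1 - 3)/4) = 0 + 7*((½)*(¼)*(-4)) = 0 + 7*(-½) = 0 - 7/2 = -7/2 ≈ -3.5000)
l² = (-7/2)² = 49/4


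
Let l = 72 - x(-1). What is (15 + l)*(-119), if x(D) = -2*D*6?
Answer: -8925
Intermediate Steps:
x(D) = -12*D
l = 60 (l = 72 - (-12)*(-1) = 72 - 1*12 = 72 - 12 = 60)
(15 + l)*(-119) = (15 + 60)*(-119) = 75*(-119) = -8925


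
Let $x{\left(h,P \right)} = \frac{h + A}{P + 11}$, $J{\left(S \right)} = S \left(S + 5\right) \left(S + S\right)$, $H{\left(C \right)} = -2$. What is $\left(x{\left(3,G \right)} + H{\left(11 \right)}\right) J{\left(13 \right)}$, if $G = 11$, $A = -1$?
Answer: $- \frac{127764}{11} \approx -11615.0$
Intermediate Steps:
$J{\left(S \right)} = 2 S^{2} \left(5 + S\right)$ ($J{\left(S \right)} = S \left(5 + S\right) 2 S = S 2 S \left(5 + S\right) = 2 S^{2} \left(5 + S\right)$)
$x{\left(h,P \right)} = \frac{-1 + h}{11 + P}$ ($x{\left(h,P \right)} = \frac{h - 1}{P + 11} = \frac{-1 + h}{11 + P}$)
$\left(x{\left(3,G \right)} + H{\left(11 \right)}\right) J{\left(13 \right)} = \left(\frac{-1 + 3}{11 + 11} - 2\right) 2 \cdot 13^{2} \left(5 + 13\right) = \left(\frac{1}{22} \cdot 2 - 2\right) 2 \cdot 169 \cdot 18 = \left(\frac{1}{22} \cdot 2 - 2\right) 6084 = \left(\frac{1}{11} - 2\right) 6084 = \left(- \frac{21}{11}\right) 6084 = - \frac{127764}{11}$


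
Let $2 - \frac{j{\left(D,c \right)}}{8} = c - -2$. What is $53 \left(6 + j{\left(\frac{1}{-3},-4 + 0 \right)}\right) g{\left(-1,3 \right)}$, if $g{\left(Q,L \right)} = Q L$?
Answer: $-6042$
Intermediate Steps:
$g{\left(Q,L \right)} = L Q$
$j{\left(D,c \right)} = - 8 c$ ($j{\left(D,c \right)} = 16 - 8 \left(c - -2\right) = 16 - 8 \left(c + 2\right) = 16 - 8 \left(2 + c\right) = 16 - \left(16 + 8 c\right) = - 8 c$)
$53 \left(6 + j{\left(\frac{1}{-3},-4 + 0 \right)}\right) g{\left(-1,3 \right)} = 53 \left(6 - 8 \left(-4 + 0\right)\right) 3 \left(-1\right) = 53 \left(6 - -32\right) \left(-3\right) = 53 \left(6 + 32\right) \left(-3\right) = 53 \cdot 38 \left(-3\right) = 53 \left(-114\right) = -6042$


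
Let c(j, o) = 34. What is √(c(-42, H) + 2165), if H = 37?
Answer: √2199 ≈ 46.893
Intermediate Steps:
√(c(-42, H) + 2165) = √(34 + 2165) = √2199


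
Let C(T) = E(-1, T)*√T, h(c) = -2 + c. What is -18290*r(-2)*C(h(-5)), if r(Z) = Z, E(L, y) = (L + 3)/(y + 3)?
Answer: -18290*I*√7 ≈ -48391.0*I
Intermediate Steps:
E(L, y) = (3 + L)/(3 + y)
C(T) = 2*√T/(3 + T) (C(T) = ((3 - 1)/(3 + T))*√T = (2/(3 + T))*√T = 2*√T/(3 + T))
-18290*r(-2)*C(h(-5)) = -(-36580)*2*√(-2 - 5)/(3 + (-2 - 5)) = -(-36580)*2*√(-7)/(3 - 7) = -(-36580)*2*(I*√7)/(-4) = -(-36580)*2*(I*√7)*(-¼) = -(-36580)*(-I*√7/2) = -18290*I*√7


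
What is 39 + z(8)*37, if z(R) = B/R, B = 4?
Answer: 115/2 ≈ 57.500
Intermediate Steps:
z(R) = 4/R
39 + z(8)*37 = 39 + (4/8)*37 = 39 + (4*(⅛))*37 = 39 + (½)*37 = 39 + 37/2 = 115/2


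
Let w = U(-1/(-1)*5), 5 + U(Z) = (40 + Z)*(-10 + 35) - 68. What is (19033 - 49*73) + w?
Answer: 16508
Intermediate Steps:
U(Z) = 927 + 25*Z (U(Z) = -5 + ((40 + Z)*(-10 + 35) - 68) = -5 + ((40 + Z)*25 - 68) = -5 + ((1000 + 25*Z) - 68) = -5 + (932 + 25*Z) = 927 + 25*Z)
w = 1052 (w = 927 + 25*(-1/(-1)*5) = 927 + 25*(-1*(-1)*5) = 927 + 25*(1*5) = 927 + 25*5 = 927 + 125 = 1052)
(19033 - 49*73) + w = (19033 - 49*73) + 1052 = (19033 - 3577) + 1052 = 15456 + 1052 = 16508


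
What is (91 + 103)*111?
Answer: 21534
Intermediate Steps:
(91 + 103)*111 = 194*111 = 21534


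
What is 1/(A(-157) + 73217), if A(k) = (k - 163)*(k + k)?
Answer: 1/173697 ≈ 5.7572e-6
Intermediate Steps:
A(k) = 2*k*(-163 + k) (A(k) = (-163 + k)*(2*k) = 2*k*(-163 + k))
1/(A(-157) + 73217) = 1/(2*(-157)*(-163 - 157) + 73217) = 1/(2*(-157)*(-320) + 73217) = 1/(100480 + 73217) = 1/173697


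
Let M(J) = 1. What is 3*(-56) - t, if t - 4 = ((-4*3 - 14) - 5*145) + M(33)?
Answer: 578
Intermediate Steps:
t = -746 (t = 4 + (((-4*3 - 14) - 5*145) + 1) = 4 + (((-12 - 14) - 725) + 1) = 4 + ((-26 - 725) + 1) = 4 + (-751 + 1) = 4 - 750 = -746)
3*(-56) - t = 3*(-56) - 1*(-746) = -168 + 746 = 578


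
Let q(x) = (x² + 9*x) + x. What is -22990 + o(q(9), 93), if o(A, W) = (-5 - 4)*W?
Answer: -23827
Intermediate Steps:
q(x) = x² + 10*x
o(A, W) = -9*W
-22990 + o(q(9), 93) = -22990 - 9*93 = -22990 - 837 = -23827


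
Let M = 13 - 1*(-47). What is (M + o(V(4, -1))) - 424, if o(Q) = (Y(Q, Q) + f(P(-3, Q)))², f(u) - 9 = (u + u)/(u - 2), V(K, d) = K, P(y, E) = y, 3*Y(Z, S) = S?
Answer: -51971/225 ≈ -230.98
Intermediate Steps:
Y(Z, S) = S/3
f(u) = 9 + 2*u/(-2 + u) (f(u) = 9 + (u + u)/(u - 2) = 9 + (2*u)/(-2 + u) = 9 + 2*u/(-2 + u))
M = 60 (M = 13 + 47 = 60)
o(Q) = (51/5 + Q/3)² (o(Q) = (Q/3 + (-18 + 11*(-3))/(-2 - 3))² = (Q/3 + (-18 - 33)/(-5))² = (Q/3 - ⅕*(-51))² = (Q/3 + 51/5)² = (51/5 + Q/3)²)
(M + o(V(4, -1))) - 424 = (60 + (153 + 5*4)²/225) - 424 = (60 + (153 + 20)²/225) - 424 = (60 + (1/225)*173²) - 424 = (60 + (1/225)*29929) - 424 = (60 + 29929/225) - 424 = 43429/225 - 424 = -51971/225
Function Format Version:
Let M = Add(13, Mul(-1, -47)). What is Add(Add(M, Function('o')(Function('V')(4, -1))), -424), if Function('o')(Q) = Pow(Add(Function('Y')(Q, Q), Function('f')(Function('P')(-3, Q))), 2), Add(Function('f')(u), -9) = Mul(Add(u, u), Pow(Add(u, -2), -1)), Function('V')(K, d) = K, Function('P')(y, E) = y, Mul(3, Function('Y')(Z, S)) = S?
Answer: Rational(-51971, 225) ≈ -230.98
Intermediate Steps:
Function('Y')(Z, S) = Mul(Rational(1, 3), S)
Function('f')(u) = Add(9, Mul(2, u, Pow(Add(-2, u), -1))) (Function('f')(u) = Add(9, Mul(Add(u, u), Pow(Add(u, -2), -1))) = Add(9, Mul(Mul(2, u), Pow(Add(-2, u), -1))) = Add(9, Mul(2, u, Pow(Add(-2, u), -1))))
M = 60 (M = Add(13, 47) = 60)
Function('o')(Q) = Pow(Add(Rational(51, 5), Mul(Rational(1, 3), Q)), 2) (Function('o')(Q) = Pow(Add(Mul(Rational(1, 3), Q), Mul(Pow(Add(-2, -3), -1), Add(-18, Mul(11, -3)))), 2) = Pow(Add(Mul(Rational(1, 3), Q), Mul(Pow(-5, -1), Add(-18, -33))), 2) = Pow(Add(Mul(Rational(1, 3), Q), Mul(Rational(-1, 5), -51)), 2) = Pow(Add(Mul(Rational(1, 3), Q), Rational(51, 5)), 2) = Pow(Add(Rational(51, 5), Mul(Rational(1, 3), Q)), 2))
Add(Add(M, Function('o')(Function('V')(4, -1))), -424) = Add(Add(60, Mul(Rational(1, 225), Pow(Add(153, Mul(5, 4)), 2))), -424) = Add(Add(60, Mul(Rational(1, 225), Pow(Add(153, 20), 2))), -424) = Add(Add(60, Mul(Rational(1, 225), Pow(173, 2))), -424) = Add(Add(60, Mul(Rational(1, 225), 29929)), -424) = Add(Add(60, Rational(29929, 225)), -424) = Add(Rational(43429, 225), -424) = Rational(-51971, 225)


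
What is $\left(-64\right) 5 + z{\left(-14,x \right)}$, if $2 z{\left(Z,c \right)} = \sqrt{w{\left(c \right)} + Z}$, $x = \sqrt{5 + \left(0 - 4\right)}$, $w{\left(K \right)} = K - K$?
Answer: $-320 + \frac{i \sqrt{14}}{2} \approx -320.0 + 1.8708 i$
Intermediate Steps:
$w{\left(K \right)} = 0$
$x = 1$ ($x = \sqrt{5 + \left(0 - 4\right)} = \sqrt{5 - 4} = \sqrt{1} = 1$)
$z{\left(Z,c \right)} = \frac{\sqrt{Z}}{2}$ ($z{\left(Z,c \right)} = \frac{\sqrt{0 + Z}}{2} = \frac{\sqrt{Z}}{2}$)
$\left(-64\right) 5 + z{\left(-14,x \right)} = \left(-64\right) 5 + \frac{\sqrt{-14}}{2} = -320 + \frac{i \sqrt{14}}{2}$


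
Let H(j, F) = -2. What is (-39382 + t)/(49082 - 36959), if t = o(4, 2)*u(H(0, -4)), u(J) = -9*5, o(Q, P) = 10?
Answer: -39832/12123 ≈ -3.2857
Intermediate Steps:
u(J) = -45
t = -450 (t = 10*(-45) = -450)
(-39382 + t)/(49082 - 36959) = (-39382 - 450)/(49082 - 36959) = -39832/12123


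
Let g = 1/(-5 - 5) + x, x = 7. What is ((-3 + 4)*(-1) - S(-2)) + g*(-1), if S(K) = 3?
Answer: -109/10 ≈ -10.900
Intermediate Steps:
g = 69/10 (g = 1/(-5 - 5) + 7 = 1/(-10) + 7 = -1/10 + 7 = 69/10 ≈ 6.9000)
((-3 + 4)*(-1) - S(-2)) + g*(-1) = ((-3 + 4)*(-1) - 1*3) + (69/10)*(-1) = (1*(-1) - 3) - 69/10 = (-1 - 3) - 69/10 = -4 - 69/10 = -109/10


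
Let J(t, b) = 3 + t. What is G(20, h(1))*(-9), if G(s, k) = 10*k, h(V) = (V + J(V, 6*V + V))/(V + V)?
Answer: -225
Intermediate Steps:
h(V) = (3 + 2*V)/(2*V) (h(V) = (V + (3 + V))/(V + V) = (3 + 2*V)/((2*V)) = (3 + 2*V)*(1/(2*V)) = (3 + 2*V)/(2*V))
G(20, h(1))*(-9) = (10*((3/2 + 1)/1))*(-9) = (10*(1*(5/2)))*(-9) = (10*(5/2))*(-9) = 25*(-9) = -225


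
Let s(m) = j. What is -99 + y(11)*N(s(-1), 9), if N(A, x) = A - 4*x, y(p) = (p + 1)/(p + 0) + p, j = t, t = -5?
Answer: -6542/11 ≈ -594.73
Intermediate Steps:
j = -5
s(m) = -5
y(p) = p + (1 + p)/p (y(p) = (1 + p)/p + p = p + (1 + p)/p)
-99 + y(11)*N(s(-1), 9) = -99 + (1 + 11 + 1/11)*(-5 - 4*9) = -99 + (1 + 11 + 1/11)*(-5 - 36) = -99 + (133/11)*(-41) = -99 - 5453/11 = -6542/11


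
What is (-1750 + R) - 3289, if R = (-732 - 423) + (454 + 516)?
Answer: -5224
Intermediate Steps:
R = -185 (R = -1155 + 970 = -185)
(-1750 + R) - 3289 = (-1750 - 185) - 3289 = -1935 - 3289 = -5224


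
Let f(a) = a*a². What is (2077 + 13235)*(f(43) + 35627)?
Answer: 1762931808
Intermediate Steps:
f(a) = a³
(2077 + 13235)*(f(43) + 35627) = (2077 + 13235)*(43³ + 35627) = 15312*(79507 + 35627) = 15312*115134 = 1762931808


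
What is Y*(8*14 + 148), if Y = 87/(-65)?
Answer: -348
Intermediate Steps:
Y = -87/65 (Y = 87*(-1/65) = -87/65 ≈ -1.3385)
Y*(8*14 + 148) = -87*(8*14 + 148)/65 = -87*(112 + 148)/65 = -87/65*260 = -348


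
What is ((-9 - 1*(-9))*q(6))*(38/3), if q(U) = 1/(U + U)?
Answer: 0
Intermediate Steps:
q(U) = 1/(2*U)
((-9 - 1*(-9))*q(6))*(38/3) = ((-9 - 1*(-9))*((½)/6))*(38/3) = ((-9 + 9)*((½)*(⅙)))*(38*(⅓)) = (0*(1/12))*(38/3) = 0*(38/3) = 0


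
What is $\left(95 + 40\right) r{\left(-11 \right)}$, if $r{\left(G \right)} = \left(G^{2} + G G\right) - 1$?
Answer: $32535$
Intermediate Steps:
$r{\left(G \right)} = -1 + 2 G^{2}$ ($r{\left(G \right)} = \left(G^{2} + G^{2}\right) - 1 = 2 G^{2} - 1 = -1 + 2 G^{2}$)
$\left(95 + 40\right) r{\left(-11 \right)} = \left(95 + 40\right) \left(-1 + 2 \left(-11\right)^{2}\right) = 135 \left(-1 + 2 \cdot 121\right) = 135 \left(-1 + 242\right) = 135 \cdot 241 = 32535$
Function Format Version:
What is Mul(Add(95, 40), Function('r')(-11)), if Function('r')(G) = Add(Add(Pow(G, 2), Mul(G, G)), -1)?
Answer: 32535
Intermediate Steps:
Function('r')(G) = Add(-1, Mul(2, Pow(G, 2))) (Function('r')(G) = Add(Add(Pow(G, 2), Pow(G, 2)), -1) = Add(Mul(2, Pow(G, 2)), -1) = Add(-1, Mul(2, Pow(G, 2))))
Mul(Add(95, 40), Function('r')(-11)) = Mul(Add(95, 40), Add(-1, Mul(2, Pow(-11, 2)))) = Mul(135, Add(-1, Mul(2, 121))) = Mul(135, Add(-1, 242)) = Mul(135, 241) = 32535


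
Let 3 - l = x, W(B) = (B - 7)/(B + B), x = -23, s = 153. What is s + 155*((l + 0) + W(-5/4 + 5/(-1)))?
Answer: 43473/10 ≈ 4347.3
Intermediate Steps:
W(B) = (-7 + B)/(2*B) (W(B) = (-7 + B)/((2*B)) = (-7 + B)*(1/(2*B)) = (-7 + B)/(2*B))
l = 26 (l = 3 - 1*(-23) = 3 + 23 = 26)
s + 155*((l + 0) + W(-5/4 + 5/(-1))) = 153 + 155*((26 + 0) + (-7 + (-5/4 + 5/(-1)))/(2*(-5/4 + 5/(-1)))) = 153 + 155*(26 + (-7 + (-5*¼ + 5*(-1)))/(2*(-5*¼ + 5*(-1)))) = 153 + 155*(26 + (-7 + (-5/4 - 5))/(2*(-5/4 - 5))) = 153 + 155*(26 + (-7 - 25/4)/(2*(-25/4))) = 153 + 155*(26 + (½)*(-4/25)*(-53/4)) = 153 + 155*(26 + 53/50) = 153 + 155*(1353/50) = 153 + 41943/10 = 43473/10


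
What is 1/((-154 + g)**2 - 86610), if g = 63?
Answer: -1/78329 ≈ -1.2767e-5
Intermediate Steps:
1/((-154 + g)**2 - 86610) = 1/((-154 + 63)**2 - 86610) = 1/((-91)**2 - 86610) = 1/(8281 - 86610) = 1/(-78329) = -1/78329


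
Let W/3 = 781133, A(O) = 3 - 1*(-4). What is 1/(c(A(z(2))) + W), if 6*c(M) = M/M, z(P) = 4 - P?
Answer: 6/14060395 ≈ 4.2673e-7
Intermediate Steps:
A(O) = 7 (A(O) = 3 + 4 = 7)
c(M) = 1/6 (c(M) = (M/M)/6 = (1/6)*1 = 1/6)
W = 2343399 (W = 3*781133 = 2343399)
1/(c(A(z(2))) + W) = 1/(1/6 + 2343399) = 1/(14060395/6) = 6/14060395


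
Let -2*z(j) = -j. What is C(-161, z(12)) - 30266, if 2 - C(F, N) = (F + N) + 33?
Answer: -30142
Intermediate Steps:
z(j) = j/2 (z(j) = -(-1)*j/2 = j/2)
C(F, N) = -31 - F - N (C(F, N) = 2 - ((F + N) + 33) = 2 - (33 + F + N) = 2 + (-33 - F - N) = -31 - F - N)
C(-161, z(12)) - 30266 = (-31 - 1*(-161) - 12/2) - 30266 = (-31 + 161 - 1*6) - 30266 = (-31 + 161 - 6) - 30266 = 124 - 30266 = -30142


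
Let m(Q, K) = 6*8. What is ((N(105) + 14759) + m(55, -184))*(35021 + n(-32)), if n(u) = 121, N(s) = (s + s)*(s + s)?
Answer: 2070109794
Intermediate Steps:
m(Q, K) = 48
N(s) = 4*s² (N(s) = (2*s)*(2*s) = 4*s²)
((N(105) + 14759) + m(55, -184))*(35021 + n(-32)) = ((4*105² + 14759) + 48)*(35021 + 121) = ((4*11025 + 14759) + 48)*35142 = ((44100 + 14759) + 48)*35142 = (58859 + 48)*35142 = 58907*35142 = 2070109794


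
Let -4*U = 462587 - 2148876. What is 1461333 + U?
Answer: 7531621/4 ≈ 1.8829e+6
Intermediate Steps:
U = 1686289/4 (U = -(462587 - 2148876)/4 = -¼*(-1686289) = 1686289/4 ≈ 4.2157e+5)
1461333 + U = 1461333 + 1686289/4 = 7531621/4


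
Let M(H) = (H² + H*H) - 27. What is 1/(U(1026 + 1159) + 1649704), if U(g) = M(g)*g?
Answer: 1/20864953959 ≈ 4.7927e-11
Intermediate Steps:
M(H) = -27 + 2*H² (M(H) = (H² + H²) - 27 = 2*H² - 27 = -27 + 2*H²)
U(g) = g*(-27 + 2*g²) (U(g) = (-27 + 2*g²)*g = g*(-27 + 2*g²))
1/(U(1026 + 1159) + 1649704) = 1/((1026 + 1159)*(-27 + 2*(1026 + 1159)²) + 1649704) = 1/(2185*(-27 + 2*2185²) + 1649704) = 1/(2185*(-27 + 2*4774225) + 1649704) = 1/(2185*(-27 + 9548450) + 1649704) = 1/(2185*9548423 + 1649704) = 1/(20863304255 + 1649704) = 1/20864953959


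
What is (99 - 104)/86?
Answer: -5/86 ≈ -0.058140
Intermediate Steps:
(99 - 104)/86 = -5*1/86 = -5/86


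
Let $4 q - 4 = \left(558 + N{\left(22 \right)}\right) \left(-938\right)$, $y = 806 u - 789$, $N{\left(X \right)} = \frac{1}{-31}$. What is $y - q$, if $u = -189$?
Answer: $- \frac{1381395}{62} \approx -22281.0$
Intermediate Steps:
$N{\left(X \right)} = - \frac{1}{31}$
$y = -153123$ ($y = 806 \left(-189\right) - 789 = -152334 - 789 = -153123$)
$q = - \frac{8112231}{62}$ ($q = 1 + \frac{\left(558 - \frac{1}{31}\right) \left(-938\right)}{4} = 1 + \frac{\frac{17297}{31} \left(-938\right)}{4} = 1 + \frac{1}{4} \left(- \frac{16224586}{31}\right) = 1 - \frac{8112293}{62} = - \frac{8112231}{62} \approx -1.3084 \cdot 10^{5}$)
$y - q = -153123 - - \frac{8112231}{62} = -153123 + \frac{8112231}{62} = - \frac{1381395}{62}$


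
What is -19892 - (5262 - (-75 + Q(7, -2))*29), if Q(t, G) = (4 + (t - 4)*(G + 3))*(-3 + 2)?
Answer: -27532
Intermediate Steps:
Q(t, G) = -4 - (-4 + t)*(3 + G) (Q(t, G) = (4 + (-4 + t)*(3 + G))*(-1) = -4 - (-4 + t)*(3 + G))
-19892 - (5262 - (-75 + Q(7, -2))*29) = -19892 - (5262 - (-75 + (8 - 3*7 + 4*(-2) - 1*(-2)*7))*29) = -19892 - (5262 - (-75 + (8 - 21 - 8 + 14))*29) = -19892 - (5262 - (-75 - 7)*29) = -19892 - (5262 - (-82)*29) = -19892 - (5262 - 1*(-2378)) = -19892 - (5262 + 2378) = -19892 - 1*7640 = -19892 - 7640 = -27532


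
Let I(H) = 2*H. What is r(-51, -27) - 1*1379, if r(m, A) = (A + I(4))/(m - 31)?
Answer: -113059/82 ≈ -1378.8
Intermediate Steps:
r(m, A) = (8 + A)/(-31 + m) (r(m, A) = (A + 2*4)/(m - 31) = (A + 8)/(-31 + m) = (8 + A)/(-31 + m))
r(-51, -27) - 1*1379 = (8 - 27)/(-31 - 51) - 1*1379 = -19/(-82) - 1379 = -1/82*(-19) - 1379 = 19/82 - 1379 = -113059/82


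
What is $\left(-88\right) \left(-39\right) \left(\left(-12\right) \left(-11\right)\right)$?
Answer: $453024$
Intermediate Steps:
$\left(-88\right) \left(-39\right) \left(\left(-12\right) \left(-11\right)\right) = 3432 \cdot 132 = 453024$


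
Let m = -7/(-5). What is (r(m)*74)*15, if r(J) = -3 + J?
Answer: -1776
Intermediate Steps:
m = 7/5 (m = -7*(-1/5) = 7/5 ≈ 1.4000)
(r(m)*74)*15 = ((-3 + 7/5)*74)*15 = -8/5*74*15 = -592/5*15 = -1776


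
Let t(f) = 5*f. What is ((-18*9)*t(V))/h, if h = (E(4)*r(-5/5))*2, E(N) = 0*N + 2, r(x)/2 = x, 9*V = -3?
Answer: -135/4 ≈ -33.750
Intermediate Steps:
V = -1/3 (V = (1/9)*(-3) = -1/3 ≈ -0.33333)
r(x) = 2*x
E(N) = 2 (E(N) = 0 + 2 = 2)
h = -8 (h = (2*(2*(-5/5)))*2 = (2*(2*(-5*1/5)))*2 = (2*(2*(-1)))*2 = (2*(-2))*2 = -4*2 = -8)
((-18*9)*t(V))/h = ((-18*9)*(5*(-1/3)))/(-8) = -162*(-5/3)*(-1/8) = 270*(-1/8) = -135/4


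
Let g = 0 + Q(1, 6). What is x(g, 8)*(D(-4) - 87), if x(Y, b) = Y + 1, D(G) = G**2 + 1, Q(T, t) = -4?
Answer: 210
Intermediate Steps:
D(G) = 1 + G**2
g = -4 (g = 0 - 4 = -4)
x(Y, b) = 1 + Y
x(g, 8)*(D(-4) - 87) = (1 - 4)*((1 + (-4)**2) - 87) = -3*((1 + 16) - 87) = -3*(17 - 87) = -3*(-70) = 210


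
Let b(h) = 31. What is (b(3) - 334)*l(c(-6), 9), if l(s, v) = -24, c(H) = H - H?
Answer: 7272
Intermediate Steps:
c(H) = 0
(b(3) - 334)*l(c(-6), 9) = (31 - 334)*(-24) = -303*(-24) = 7272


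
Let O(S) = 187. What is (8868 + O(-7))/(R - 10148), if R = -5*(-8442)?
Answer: 9055/32062 ≈ 0.28242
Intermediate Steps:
R = 42210
(8868 + O(-7))/(R - 10148) = (8868 + 187)/(42210 - 10148) = 9055/32062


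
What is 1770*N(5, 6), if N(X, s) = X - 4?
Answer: 1770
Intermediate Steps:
N(X, s) = -4 + X
1770*N(5, 6) = 1770*(-4 + 5) = 1770*1 = 1770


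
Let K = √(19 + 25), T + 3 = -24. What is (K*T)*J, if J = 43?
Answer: -2322*√11 ≈ -7701.2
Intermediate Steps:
T = -27 (T = -3 - 24 = -27)
K = 2*√11 (K = √44 = 2*√11 ≈ 6.6332)
(K*T)*J = ((2*√11)*(-27))*43 = -54*√11*43 = -2322*√11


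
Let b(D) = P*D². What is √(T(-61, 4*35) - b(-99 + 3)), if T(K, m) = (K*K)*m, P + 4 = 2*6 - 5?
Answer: 2*√123323 ≈ 702.35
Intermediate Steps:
P = 3 (P = -4 + (2*6 - 5) = -4 + (12 - 5) = -4 + 7 = 3)
T(K, m) = m*K² (T(K, m) = K²*m = m*K²)
b(D) = 3*D²
√(T(-61, 4*35) - b(-99 + 3)) = √((4*35)*(-61)² - 3*(-99 + 3)²) = √(140*3721 - 3*(-96)²) = √(520940 - 3*9216) = √(520940 - 1*27648) = √(520940 - 27648) = √493292 = 2*√123323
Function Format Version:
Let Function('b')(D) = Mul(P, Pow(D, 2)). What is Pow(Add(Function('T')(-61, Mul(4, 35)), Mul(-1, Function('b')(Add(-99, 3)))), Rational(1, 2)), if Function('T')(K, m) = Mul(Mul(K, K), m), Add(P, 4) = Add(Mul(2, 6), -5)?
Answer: Mul(2, Pow(123323, Rational(1, 2))) ≈ 702.35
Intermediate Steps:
P = 3 (P = Add(-4, Add(Mul(2, 6), -5)) = Add(-4, Add(12, -5)) = Add(-4, 7) = 3)
Function('T')(K, m) = Mul(m, Pow(K, 2)) (Function('T')(K, m) = Mul(Pow(K, 2), m) = Mul(m, Pow(K, 2)))
Function('b')(D) = Mul(3, Pow(D, 2))
Pow(Add(Function('T')(-61, Mul(4, 35)), Mul(-1, Function('b')(Add(-99, 3)))), Rational(1, 2)) = Pow(Add(Mul(Mul(4, 35), Pow(-61, 2)), Mul(-1, Mul(3, Pow(Add(-99, 3), 2)))), Rational(1, 2)) = Pow(Add(Mul(140, 3721), Mul(-1, Mul(3, Pow(-96, 2)))), Rational(1, 2)) = Pow(Add(520940, Mul(-1, Mul(3, 9216))), Rational(1, 2)) = Pow(Add(520940, Mul(-1, 27648)), Rational(1, 2)) = Pow(Add(520940, -27648), Rational(1, 2)) = Pow(493292, Rational(1, 2)) = Mul(2, Pow(123323, Rational(1, 2)))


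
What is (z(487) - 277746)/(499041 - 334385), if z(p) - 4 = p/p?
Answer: -277741/164656 ≈ -1.6868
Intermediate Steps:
z(p) = 5 (z(p) = 4 + p/p = 4 + 1 = 5)
(z(487) - 277746)/(499041 - 334385) = (5 - 277746)/(499041 - 334385) = -277741/164656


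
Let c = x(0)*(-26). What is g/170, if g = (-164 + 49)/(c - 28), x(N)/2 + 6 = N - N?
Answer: -23/9656 ≈ -0.0023819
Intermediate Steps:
x(N) = -12 (x(N) = -12 + 2*(N - N) = -12 + 2*0 = -12 + 0 = -12)
c = 312 (c = -12*(-26) = 312)
g = -115/284 (g = (-164 + 49)/(312 - 28) = -115/284 ≈ -0.40493)
g/170 = -115/284/170 = -115/284*1/170 = -23/9656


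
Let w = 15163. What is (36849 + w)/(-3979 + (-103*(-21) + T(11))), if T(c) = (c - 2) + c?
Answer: -13003/449 ≈ -28.960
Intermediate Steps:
T(c) = -2 + 2*c (T(c) = (-2 + c) + c = -2 + 2*c)
(36849 + w)/(-3979 + (-103*(-21) + T(11))) = (36849 + 15163)/(-3979 + (-103*(-21) + (-2 + 2*11))) = 52012/(-3979 + (2163 + (-2 + 22))) = 52012/(-3979 + (2163 + 20)) = 52012/(-3979 + 2183) = 52012/(-1796) = 52012*(-1/1796) = -13003/449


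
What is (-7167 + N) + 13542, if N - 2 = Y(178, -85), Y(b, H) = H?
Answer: 6292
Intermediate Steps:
N = -83 (N = 2 - 85 = -83)
(-7167 + N) + 13542 = (-7167 - 83) + 13542 = -7250 + 13542 = 6292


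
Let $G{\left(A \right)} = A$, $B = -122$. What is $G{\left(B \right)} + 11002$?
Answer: $10880$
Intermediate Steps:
$G{\left(B \right)} + 11002 = -122 + 11002 = 10880$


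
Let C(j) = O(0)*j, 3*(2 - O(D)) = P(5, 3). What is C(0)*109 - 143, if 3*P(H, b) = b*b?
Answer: -143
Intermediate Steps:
P(H, b) = b²/3 (P(H, b) = (b*b)/3 = b²/3)
O(D) = 1 (O(D) = 2 - 3²/9 = 2 - 9/9 = 2 - ⅓*3 = 2 - 1 = 1)
C(j) = j (C(j) = 1*j = j)
C(0)*109 - 143 = 0*109 - 143 = 0 - 143 = -143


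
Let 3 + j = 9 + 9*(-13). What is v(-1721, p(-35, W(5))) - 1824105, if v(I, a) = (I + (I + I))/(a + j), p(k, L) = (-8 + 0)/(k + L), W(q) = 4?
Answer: -6261992412/3433 ≈ -1.8241e+6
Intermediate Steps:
p(k, L) = -8/(L + k)
j = -111 (j = -3 + (9 + 9*(-13)) = -3 + (9 - 117) = -3 - 108 = -111)
v(I, a) = 3*I/(-111 + a) (v(I, a) = (I + (I + I))/(a - 111) = (I + 2*I)/(-111 + a) = (3*I)/(-111 + a) = 3*I/(-111 + a))
v(-1721, p(-35, W(5))) - 1824105 = 3*(-1721)/(-111 - 8/(4 - 35)) - 1824105 = 3*(-1721)/(-111 - 8/(-31)) - 1824105 = 3*(-1721)/(-111 - 8*(-1/31)) - 1824105 = 3*(-1721)/(-111 + 8/31) - 1824105 = 3*(-1721)/(-3433/31) - 1824105 = 3*(-1721)*(-31/3433) - 1824105 = 160053/3433 - 1824105 = -6261992412/3433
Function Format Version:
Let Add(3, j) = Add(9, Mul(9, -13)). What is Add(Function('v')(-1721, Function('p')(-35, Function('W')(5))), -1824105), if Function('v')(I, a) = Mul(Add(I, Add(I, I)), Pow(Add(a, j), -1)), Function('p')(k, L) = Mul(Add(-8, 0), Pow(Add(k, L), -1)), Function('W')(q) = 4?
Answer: Rational(-6261992412, 3433) ≈ -1.8241e+6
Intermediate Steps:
Function('p')(k, L) = Mul(-8, Pow(Add(L, k), -1))
j = -111 (j = Add(-3, Add(9, Mul(9, -13))) = Add(-3, Add(9, -117)) = Add(-3, -108) = -111)
Function('v')(I, a) = Mul(3, I, Pow(Add(-111, a), -1)) (Function('v')(I, a) = Mul(Add(I, Add(I, I)), Pow(Add(a, -111), -1)) = Mul(Add(I, Mul(2, I)), Pow(Add(-111, a), -1)) = Mul(Mul(3, I), Pow(Add(-111, a), -1)) = Mul(3, I, Pow(Add(-111, a), -1)))
Add(Function('v')(-1721, Function('p')(-35, Function('W')(5))), -1824105) = Add(Mul(3, -1721, Pow(Add(-111, Mul(-8, Pow(Add(4, -35), -1))), -1)), -1824105) = Add(Mul(3, -1721, Pow(Add(-111, Mul(-8, Pow(-31, -1))), -1)), -1824105) = Add(Mul(3, -1721, Pow(Add(-111, Mul(-8, Rational(-1, 31))), -1)), -1824105) = Add(Mul(3, -1721, Pow(Add(-111, Rational(8, 31)), -1)), -1824105) = Add(Mul(3, -1721, Pow(Rational(-3433, 31), -1)), -1824105) = Add(Mul(3, -1721, Rational(-31, 3433)), -1824105) = Add(Rational(160053, 3433), -1824105) = Rational(-6261992412, 3433)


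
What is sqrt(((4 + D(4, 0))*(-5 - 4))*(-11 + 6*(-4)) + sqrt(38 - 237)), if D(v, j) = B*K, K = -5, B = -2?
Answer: sqrt(4410 + I*sqrt(199)) ≈ 66.408 + 0.106*I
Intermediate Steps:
D(v, j) = 10 (D(v, j) = -2*(-5) = 10)
sqrt(((4 + D(4, 0))*(-5 - 4))*(-11 + 6*(-4)) + sqrt(38 - 237)) = sqrt(((4 + 10)*(-5 - 4))*(-11 + 6*(-4)) + sqrt(38 - 237)) = sqrt((14*(-9))*(-11 - 24) + sqrt(-199)) = sqrt(-126*(-35) + I*sqrt(199)) = sqrt(4410 + I*sqrt(199))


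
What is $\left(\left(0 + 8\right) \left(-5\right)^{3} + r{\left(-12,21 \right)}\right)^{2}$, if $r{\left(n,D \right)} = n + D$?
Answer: $982081$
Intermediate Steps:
$r{\left(n,D \right)} = D + n$
$\left(\left(0 + 8\right) \left(-5\right)^{3} + r{\left(-12,21 \right)}\right)^{2} = \left(\left(0 + 8\right) \left(-5\right)^{3} + \left(21 - 12\right)\right)^{2} = \left(8 \left(-125\right) + 9\right)^{2} = \left(-1000 + 9\right)^{2} = \left(-991\right)^{2} = 982081$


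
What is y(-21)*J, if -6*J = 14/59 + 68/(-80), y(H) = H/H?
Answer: 241/2360 ≈ 0.10212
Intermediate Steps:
y(H) = 1
J = 241/2360 (J = -(14/59 + 68/(-80))/6 = -(14*(1/59) + 68*(-1/80))/6 = -(14/59 - 17/20)/6 = -⅙*(-723/1180) = 241/2360 ≈ 0.10212)
y(-21)*J = 1*(241/2360) = 241/2360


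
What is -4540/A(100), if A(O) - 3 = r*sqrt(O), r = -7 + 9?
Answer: -4540/23 ≈ -197.39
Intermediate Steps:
r = 2
A(O) = 3 + 2*sqrt(O)
-4540/A(100) = -4540/(3 + 2*sqrt(100)) = -4540/(3 + 2*10) = -4540/(3 + 20) = -4540/23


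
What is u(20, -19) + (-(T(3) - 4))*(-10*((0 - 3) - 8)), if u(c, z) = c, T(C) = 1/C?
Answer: 1270/3 ≈ 423.33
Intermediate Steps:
u(20, -19) + (-(T(3) - 4))*(-10*((0 - 3) - 8)) = 20 + (-(1/3 - 4))*(-10*((0 - 3) - 8)) = 20 + (-(⅓ - 4))*(-10*(-3 - 8)) = 20 + (-1*(-11/3))*(-10*(-11)) = 20 + (11/3)*110 = 20 + 1210/3 = 1270/3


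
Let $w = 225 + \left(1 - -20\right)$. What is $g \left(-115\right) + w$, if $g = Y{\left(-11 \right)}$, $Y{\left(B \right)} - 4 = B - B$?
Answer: $-214$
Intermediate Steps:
$w = 246$ ($w = 225 + \left(1 + 20\right) = 225 + 21 = 246$)
$Y{\left(B \right)} = 4$ ($Y{\left(B \right)} = 4 + \left(B - B\right) = 4 + 0 = 4$)
$g = 4$
$g \left(-115\right) + w = 4 \left(-115\right) + 246 = -460 + 246 = -214$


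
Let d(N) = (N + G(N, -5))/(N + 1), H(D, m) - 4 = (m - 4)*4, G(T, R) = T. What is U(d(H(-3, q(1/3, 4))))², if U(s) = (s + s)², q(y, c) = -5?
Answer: 268435456/923521 ≈ 290.67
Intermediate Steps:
H(D, m) = -12 + 4*m (H(D, m) = 4 + (m - 4)*4 = 4 + (-4 + m)*4 = 4 + (-16 + 4*m) = -12 + 4*m)
d(N) = 2*N/(1 + N) (d(N) = (N + N)/(N + 1) = (2*N)/(1 + N) = 2*N/(1 + N))
U(s) = 4*s² (U(s) = (2*s)² = 4*s²)
U(d(H(-3, q(1/3, 4))))² = (4*(2*(-12 + 4*(-5))/(1 + (-12 + 4*(-5))))²)² = (4*(2*(-12 - 20)/(1 + (-12 - 20)))²)² = (4*(2*(-32)/(1 - 32))²)² = (4*(2*(-32)/(-31))²)² = (4*(2*(-32)*(-1/31))²)² = (4*(64/31)²)² = (4*(4096/961))² = (16384/961)² = 268435456/923521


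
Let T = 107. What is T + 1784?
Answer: 1891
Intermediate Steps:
T + 1784 = 107 + 1784 = 1891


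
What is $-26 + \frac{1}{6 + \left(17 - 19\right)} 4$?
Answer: $-25$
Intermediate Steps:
$-26 + \frac{1}{6 + \left(17 - 19\right)} 4 = -26 + \frac{1}{6 - 2} \cdot 4 = -26 + \frac{1}{4} \cdot 4 = -26 + 1 = -25$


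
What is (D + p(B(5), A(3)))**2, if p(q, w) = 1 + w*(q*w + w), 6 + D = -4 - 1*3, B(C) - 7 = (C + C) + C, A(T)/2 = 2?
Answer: 126736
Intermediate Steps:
A(T) = 4 (A(T) = 2*2 = 4)
B(C) = 7 + 3*C (B(C) = 7 + ((C + C) + C) = 7 + (2*C + C) = 7 + 3*C)
D = -13 (D = -6 + (-4 - 1*3) = -6 + (-4 - 3) = -6 - 7 = -13)
p(q, w) = 1 + w*(w + q*w)
(D + p(B(5), A(3)))**2 = (-13 + (1 + 4**2 + (7 + 3*5)*4**2))**2 = (-13 + (1 + 16 + (7 + 15)*16))**2 = (-13 + (1 + 16 + 22*16))**2 = (-13 + (1 + 16 + 352))**2 = (-13 + 369)**2 = 356**2 = 126736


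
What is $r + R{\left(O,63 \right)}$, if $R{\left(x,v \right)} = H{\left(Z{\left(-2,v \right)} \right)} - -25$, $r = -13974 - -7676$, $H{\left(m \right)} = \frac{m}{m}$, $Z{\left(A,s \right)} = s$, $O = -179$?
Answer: $-6272$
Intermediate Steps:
$H{\left(m \right)} = 1$
$r = -6298$ ($r = -13974 + 7676 = -6298$)
$R{\left(x,v \right)} = 26$ ($R{\left(x,v \right)} = 1 - -25 = 1 + 25 = 26$)
$r + R{\left(O,63 \right)} = -6298 + 26 = -6272$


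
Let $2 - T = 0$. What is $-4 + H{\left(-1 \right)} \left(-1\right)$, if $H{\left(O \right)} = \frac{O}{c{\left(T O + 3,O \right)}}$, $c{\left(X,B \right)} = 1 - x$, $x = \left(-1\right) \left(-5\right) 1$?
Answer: $- \frac{17}{4} \approx -4.25$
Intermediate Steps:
$T = 2$ ($T = 2 - 0 = 2 + 0 = 2$)
$x = 5$ ($x = 5 \cdot 1 = 5$)
$c{\left(X,B \right)} = -4$ ($c{\left(X,B \right)} = 1 - 5 = -4$)
$H{\left(O \right)} = - \frac{O}{4}$ ($H{\left(O \right)} = \frac{O}{-4} = O \left(- \frac{1}{4}\right) = - \frac{O}{4}$)
$-4 + H{\left(-1 \right)} \left(-1\right) = -4 + \left(- \frac{1}{4}\right) \left(-1\right) \left(-1\right) = -4 + \frac{1}{4} \left(-1\right) = -4 - \frac{1}{4} = - \frac{17}{4}$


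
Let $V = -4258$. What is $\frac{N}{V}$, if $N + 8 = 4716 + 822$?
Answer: $- \frac{2765}{2129} \approx -1.2987$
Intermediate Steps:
$N = 5530$ ($N = -8 + \left(4716 + 822\right) = -8 + 5538 = 5530$)
$\frac{N}{V} = \frac{5530}{-4258} = 5530 \left(- \frac{1}{4258}\right) = - \frac{2765}{2129}$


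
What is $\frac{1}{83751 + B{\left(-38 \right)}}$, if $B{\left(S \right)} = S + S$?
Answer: $\frac{1}{83675} \approx 1.1951 \cdot 10^{-5}$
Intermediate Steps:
$B{\left(S \right)} = 2 S$
$\frac{1}{83751 + B{\left(-38 \right)}} = \frac{1}{83751 + 2 \left(-38\right)} = \frac{1}{83751 - 76} = \frac{1}{83675}$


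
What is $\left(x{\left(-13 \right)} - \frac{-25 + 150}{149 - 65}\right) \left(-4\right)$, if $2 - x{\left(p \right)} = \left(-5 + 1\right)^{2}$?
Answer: $\frac{1301}{21} \approx 61.952$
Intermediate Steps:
$x{\left(p \right)} = -14$ ($x{\left(p \right)} = 2 - \left(-5 + 1\right)^{2} = 2 - \left(-4\right)^{2} = 2 - 16 = -14$)
$\left(x{\left(-13 \right)} - \frac{-25 + 150}{149 - 65}\right) \left(-4\right) = \left(-14 - \frac{-25 + 150}{149 - 65}\right) \left(-4\right) = \left(-14 - \frac{125}{84}\right) \left(-4\right) = \left(- \frac{1301}{84}\right) \left(-4\right) = \frac{1301}{21}$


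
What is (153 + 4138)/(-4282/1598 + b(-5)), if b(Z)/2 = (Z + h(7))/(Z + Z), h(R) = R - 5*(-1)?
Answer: -17142545/16298 ≈ -1051.8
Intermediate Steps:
h(R) = 5 + R (h(R) = R + 5 = 5 + R)
b(Z) = (12 + Z)/Z (b(Z) = 2*((Z + (5 + 7))/(Z + Z)) = 2*((Z + 12)/((2*Z))) = 2*((12 + Z)*(1/(2*Z))) = 2*((12 + Z)/(2*Z)) = (12 + Z)/Z)
(153 + 4138)/(-4282/1598 + b(-5)) = (153 + 4138)/(-4282/1598 + (12 - 5)/(-5)) = 4291/(-4282*1/1598 - ⅕*7) = 4291/(-2141/799 - 7/5) = 4291/(-16298/3995) = 4291*(-3995/16298) = -17142545/16298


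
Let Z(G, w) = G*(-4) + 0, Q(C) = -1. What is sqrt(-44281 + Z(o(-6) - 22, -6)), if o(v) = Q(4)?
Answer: I*sqrt(44189) ≈ 210.21*I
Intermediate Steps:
o(v) = -1
Z(G, w) = -4*G (Z(G, w) = -4*G + 0 = -4*G)
sqrt(-44281 + Z(o(-6) - 22, -6)) = sqrt(-44281 - 4*(-1 - 22)) = sqrt(-44281 - 4*(-23)) = sqrt(-44281 + 92) = sqrt(-44189) = I*sqrt(44189)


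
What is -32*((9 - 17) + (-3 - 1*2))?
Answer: 416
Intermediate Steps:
-32*((9 - 17) + (-3 - 1*2)) = -32*(-8 + (-3 - 2)) = -32*(-8 - 5) = -32*(-13) = 416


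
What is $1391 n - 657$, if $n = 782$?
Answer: $1087105$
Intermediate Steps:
$1391 n - 657 = 1391 \cdot 782 - 657 = 1087762 - 657 = 1087105$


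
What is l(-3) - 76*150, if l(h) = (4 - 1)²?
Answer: -11391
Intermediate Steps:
l(h) = 9 (l(h) = 3² = 9)
l(-3) - 76*150 = 9 - 76*150 = 9 - 11400 = -11391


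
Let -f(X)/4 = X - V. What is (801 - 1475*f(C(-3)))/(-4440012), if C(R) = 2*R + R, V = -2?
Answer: 40499/4440012 ≈ 0.0091214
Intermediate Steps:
C(R) = 3*R
f(X) = -8 - 4*X (f(X) = -4*(X - 1*(-2)) = -4*(X + 2) = -4*(2 + X) = -8 - 4*X)
(801 - 1475*f(C(-3)))/(-4440012) = (801 - 1475*(-8 - 12*(-3)))/(-4440012) = (801 - 1475*(-8 - 4*(-9)))*(-1/4440012) = (801 - 1475*(-8 + 36))*(-1/4440012) = (801 - 1475*28)*(-1/4440012) = (801 - 41300)*(-1/4440012) = -40499*(-1/4440012) = 40499/4440012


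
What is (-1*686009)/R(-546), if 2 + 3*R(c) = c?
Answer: 2058027/548 ≈ 3755.5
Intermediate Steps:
R(c) = -⅔ + c/3
(-1*686009)/R(-546) = (-1*686009)/(-⅔ + (⅓)*(-546)) = -686009/(-⅔ - 182) = -686009/(-548/3) = -686009*(-3/548) = 2058027/548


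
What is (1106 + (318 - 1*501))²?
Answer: 851929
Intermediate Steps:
(1106 + (318 - 1*501))² = (1106 + (318 - 501))² = (1106 - 183)² = 923² = 851929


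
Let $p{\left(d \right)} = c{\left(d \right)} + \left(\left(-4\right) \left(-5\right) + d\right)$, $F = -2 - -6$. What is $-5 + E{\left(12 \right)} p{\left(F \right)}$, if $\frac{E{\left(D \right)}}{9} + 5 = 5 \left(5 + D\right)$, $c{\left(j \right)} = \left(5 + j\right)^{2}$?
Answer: $75595$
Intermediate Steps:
$F = 4$ ($F = -2 + 6 = 4$)
$E{\left(D \right)} = 180 + 45 D$ ($E{\left(D \right)} = -45 + 9 \cdot 5 \left(5 + D\right) = -45 + 9 \left(25 + 5 D\right) = -45 + \left(225 + 45 D\right) = 180 + 45 D$)
$p{\left(d \right)} = 20 + d + \left(5 + d\right)^{2}$ ($p{\left(d \right)} = \left(5 + d\right)^{2} + \left(\left(-4\right) \left(-5\right) + d\right) = \left(5 + d\right)^{2} + \left(20 + d\right) = 20 + d + \left(5 + d\right)^{2}$)
$-5 + E{\left(12 \right)} p{\left(F \right)} = -5 + \left(180 + 45 \cdot 12\right) \left(20 + 4 + \left(5 + 4\right)^{2}\right) = -5 + \left(180 + 540\right) \left(20 + 4 + 9^{2}\right) = -5 + 720 \left(20 + 4 + 81\right) = -5 + 720 \cdot 105 = -5 + 75600 = 75595$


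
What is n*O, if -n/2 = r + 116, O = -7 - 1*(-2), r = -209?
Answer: -930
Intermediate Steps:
O = -5 (O = -7 + 2 = -5)
n = 186 (n = -2*(-209 + 116) = -2*(-93) = 186)
n*O = 186*(-5) = -930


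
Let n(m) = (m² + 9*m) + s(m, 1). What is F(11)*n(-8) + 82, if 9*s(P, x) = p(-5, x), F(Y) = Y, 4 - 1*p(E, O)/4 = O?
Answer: 26/3 ≈ 8.6667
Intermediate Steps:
p(E, O) = 16 - 4*O
s(P, x) = 16/9 - 4*x/9 (s(P, x) = (16 - 4*x)/9 = 16/9 - 4*x/9)
n(m) = 4/3 + m² + 9*m (n(m) = (m² + 9*m) + (16/9 - 4/9*1) = (m² + 9*m) + (16/9 - 4/9) = (m² + 9*m) + 4/3 = 4/3 + m² + 9*m)
F(11)*n(-8) + 82 = 11*(4/3 + (-8)² + 9*(-8)) + 82 = 11*(4/3 + 64 - 72) + 82 = 11*(-20/3) + 82 = -220/3 + 82 = 26/3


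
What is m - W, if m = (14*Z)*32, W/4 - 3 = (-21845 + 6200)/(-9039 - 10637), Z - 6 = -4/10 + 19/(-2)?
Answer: -43345749/24595 ≈ -1762.4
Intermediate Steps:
Z = -39/10 (Z = 6 + (-4/10 + 19/(-2)) = 6 + (-4*1/10 + 19*(-1/2)) = 6 + (-2/5 - 19/2) = 6 - 99/10 = -39/10 ≈ -3.9000)
W = 74673/4919 (W = 12 + 4*((-21845 + 6200)/(-9039 - 10637)) = 12 + 4*(-15645/(-19676)) = 12 + 4*(-15645*(-1/19676)) = 12 + 4*(15645/19676) = 12 + 15645/4919 = 74673/4919 ≈ 15.181)
m = -8736/5 (m = (14*(-39/10))*32 = -273/5*32 = -8736/5 ≈ -1747.2)
m - W = -8736/5 - 1*74673/4919 = -8736/5 - 74673/4919 = -43345749/24595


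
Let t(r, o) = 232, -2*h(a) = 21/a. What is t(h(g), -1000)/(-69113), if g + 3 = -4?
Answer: -232/69113 ≈ -0.0033568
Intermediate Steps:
g = -7 (g = -3 - 4 = -7)
h(a) = -21/(2*a)
t(h(g), -1000)/(-69113) = 232/(-69113) = 232*(-1/69113) = -232/69113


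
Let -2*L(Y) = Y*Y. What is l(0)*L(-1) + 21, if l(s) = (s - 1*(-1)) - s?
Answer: 41/2 ≈ 20.500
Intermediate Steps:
l(s) = 1 (l(s) = (s + 1) - s = (1 + s) - s = 1)
L(Y) = -Y²/2 (L(Y) = -Y*Y/2 = -Y²/2)
l(0)*L(-1) + 21 = 1*(-½*(-1)²) + 21 = 1*(-½*1) + 21 = 1*(-½) + 21 = -½ + 21 = 41/2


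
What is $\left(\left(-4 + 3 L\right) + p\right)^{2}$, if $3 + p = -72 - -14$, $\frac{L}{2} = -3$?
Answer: $6889$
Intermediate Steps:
$L = -6$ ($L = 2 \left(-3\right) = -6$)
$p = -61$ ($p = -3 - 58 = -61$)
$\left(\left(-4 + 3 L\right) + p\right)^{2} = \left(\left(-4 + 3 \left(-6\right)\right) - 61\right)^{2} = \left(\left(-4 - 18\right) - 61\right)^{2} = \left(-22 - 61\right)^{2} = \left(-83\right)^{2} = 6889$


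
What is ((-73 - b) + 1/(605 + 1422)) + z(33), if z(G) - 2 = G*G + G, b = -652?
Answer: 3451982/2027 ≈ 1703.0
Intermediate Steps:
z(G) = 2 + G + G**2 (z(G) = 2 + (G*G + G) = 2 + (G**2 + G) = 2 + (G + G**2) = 2 + G + G**2)
((-73 - b) + 1/(605 + 1422)) + z(33) = ((-73 - 1*(-652)) + 1/(605 + 1422)) + (2 + 33 + 33**2) = ((-73 + 652) + 1/2027) + (2 + 33 + 1089) = (579 + 1/2027) + 1124 = 1173634/2027 + 1124 = 3451982/2027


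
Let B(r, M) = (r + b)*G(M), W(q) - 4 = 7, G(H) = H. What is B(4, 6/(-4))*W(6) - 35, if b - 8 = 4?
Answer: -299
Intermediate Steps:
b = 12 (b = 8 + 4 = 12)
W(q) = 11 (W(q) = 4 + 7 = 11)
B(r, M) = M*(12 + r) (B(r, M) = (r + 12)*M = (12 + r)*M = M*(12 + r))
B(4, 6/(-4))*W(6) - 35 = ((6/(-4))*(12 + 4))*11 - 35 = ((6*(-1/4))*16)*11 - 35 = -3/2*16*11 - 35 = -24*11 - 35 = -264 - 35 = -299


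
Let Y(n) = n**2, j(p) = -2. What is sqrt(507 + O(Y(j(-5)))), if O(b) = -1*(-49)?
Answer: 2*sqrt(139) ≈ 23.580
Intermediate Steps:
O(b) = 49
sqrt(507 + O(Y(j(-5)))) = sqrt(507 + 49) = sqrt(556) = 2*sqrt(139)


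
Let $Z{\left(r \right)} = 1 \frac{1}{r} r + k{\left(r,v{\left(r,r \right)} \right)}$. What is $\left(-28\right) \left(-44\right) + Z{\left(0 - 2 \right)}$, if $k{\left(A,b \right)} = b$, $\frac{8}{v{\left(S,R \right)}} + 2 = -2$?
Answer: $1231$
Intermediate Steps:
$v{\left(S,R \right)} = -2$ ($v{\left(S,R \right)} = \frac{8}{-2 - 2} = \frac{8}{-4} = 8 \left(- \frac{1}{4}\right) = -2$)
$Z{\left(r \right)} = -1$ ($Z{\left(r \right)} = 1 \frac{1}{r} r - 2 = \frac{r}{r} - 2 = 1 - 2 = -1$)
$\left(-28\right) \left(-44\right) + Z{\left(0 - 2 \right)} = \left(-28\right) \left(-44\right) - 1 = 1232 - 1 = 1231$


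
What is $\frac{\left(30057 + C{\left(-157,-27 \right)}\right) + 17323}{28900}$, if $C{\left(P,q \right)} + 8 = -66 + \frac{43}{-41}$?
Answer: $\frac{1939503}{1184900} \approx 1.6369$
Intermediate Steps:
$C{\left(P,q \right)} = - \frac{3077}{41}$ ($C{\left(P,q \right)} = -8 - \left(66 - \frac{43}{-41}\right) = -8 + \left(-66 + 43 \left(- \frac{1}{41}\right)\right) = -8 - \frac{2749}{41} = - \frac{3077}{41}$)
$\frac{\left(30057 + C{\left(-157,-27 \right)}\right) + 17323}{28900} = \frac{\left(30057 - \frac{3077}{41}\right) + 17323}{28900} = \left(\frac{1229260}{41} + 17323\right) \frac{1}{28900} = \frac{1939503}{41} \cdot \frac{1}{28900} = \frac{1939503}{1184900}$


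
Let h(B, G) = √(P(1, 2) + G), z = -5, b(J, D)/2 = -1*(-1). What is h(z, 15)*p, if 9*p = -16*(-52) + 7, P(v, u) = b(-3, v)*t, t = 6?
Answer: 839*√3/3 ≈ 484.40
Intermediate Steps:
b(J, D) = 2 (b(J, D) = 2*(-1*(-1)) = 2*1 = 2)
P(v, u) = 12 (P(v, u) = 2*6 = 12)
p = 839/9 (p = (-16*(-52) + 7)/9 = (832 + 7)/9 = (⅑)*839 = 839/9 ≈ 93.222)
h(B, G) = √(12 + G)
h(z, 15)*p = √(12 + 15)*(839/9) = √27*(839/9) = (3*√3)*(839/9) = 839*√3/3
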